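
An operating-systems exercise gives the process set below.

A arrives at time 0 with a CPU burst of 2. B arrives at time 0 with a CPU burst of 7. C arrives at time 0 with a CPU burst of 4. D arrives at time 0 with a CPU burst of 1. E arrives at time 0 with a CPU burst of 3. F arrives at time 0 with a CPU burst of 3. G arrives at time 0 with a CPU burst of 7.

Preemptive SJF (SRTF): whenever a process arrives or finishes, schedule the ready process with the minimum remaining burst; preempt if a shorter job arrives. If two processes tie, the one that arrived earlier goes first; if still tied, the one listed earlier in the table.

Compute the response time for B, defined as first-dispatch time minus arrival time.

13

Gantt: | D 0-1 | A 1-3 | E 3-6 | F 6-9 | C 9-13 | B 13-20 | G 20-27 |
Completion: A=3  B=20  C=13  D=1  E=6  F=9  G=27
Turnaround (C−A): A=3  B=20  C=13  D=1  E=6  F=9  G=27
Response(B) = first start − arrival = 13 − 0 = 13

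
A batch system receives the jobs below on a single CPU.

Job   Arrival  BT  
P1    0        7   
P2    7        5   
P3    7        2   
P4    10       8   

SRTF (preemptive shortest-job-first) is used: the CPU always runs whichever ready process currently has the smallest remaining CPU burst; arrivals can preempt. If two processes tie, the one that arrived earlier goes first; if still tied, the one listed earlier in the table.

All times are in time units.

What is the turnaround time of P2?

Timeline: | P1 0-7 | P3 7-9 | P2 9-14 | P4 14-22 |
Completion: P1=7  P2=14  P3=9  P4=22
Turnaround(P2) = completion − arrival = 14 − 7 = 7

7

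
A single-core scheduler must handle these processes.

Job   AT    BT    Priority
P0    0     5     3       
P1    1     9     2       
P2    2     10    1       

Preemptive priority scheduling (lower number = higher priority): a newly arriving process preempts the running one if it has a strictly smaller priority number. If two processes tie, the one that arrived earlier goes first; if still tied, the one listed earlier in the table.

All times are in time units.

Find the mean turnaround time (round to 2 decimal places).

Gantt: | P0 0-1 | P1 1-2 | P2 2-12 | P1 12-20 | P0 20-24 |
Completion: P0=24  P1=20  P2=12
Turnaround times: P0=24, P1=19, P2=10
Average turnaround = (24+19+10) / 3 = 53/3 = 17.67

17.67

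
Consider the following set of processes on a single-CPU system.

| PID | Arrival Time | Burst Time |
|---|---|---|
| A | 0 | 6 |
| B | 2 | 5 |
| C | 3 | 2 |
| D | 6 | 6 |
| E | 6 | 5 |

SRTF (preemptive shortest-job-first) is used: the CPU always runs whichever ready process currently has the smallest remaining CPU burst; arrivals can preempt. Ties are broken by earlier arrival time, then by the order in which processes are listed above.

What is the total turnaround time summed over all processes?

Schedule: | A 0-3 | C 3-5 | A 5-8 | B 8-13 | E 13-18 | D 18-24 |
Completion: A=8  B=13  C=5  D=24  E=18
Turnaround (C−A): A=8  B=11  C=2  D=18  E=12
Turnaround = completion − arrival: A=8, B=11, C=2, D=18, E=12
Total turnaround = 8 + 11 + 2 + 18 + 12 = 51

51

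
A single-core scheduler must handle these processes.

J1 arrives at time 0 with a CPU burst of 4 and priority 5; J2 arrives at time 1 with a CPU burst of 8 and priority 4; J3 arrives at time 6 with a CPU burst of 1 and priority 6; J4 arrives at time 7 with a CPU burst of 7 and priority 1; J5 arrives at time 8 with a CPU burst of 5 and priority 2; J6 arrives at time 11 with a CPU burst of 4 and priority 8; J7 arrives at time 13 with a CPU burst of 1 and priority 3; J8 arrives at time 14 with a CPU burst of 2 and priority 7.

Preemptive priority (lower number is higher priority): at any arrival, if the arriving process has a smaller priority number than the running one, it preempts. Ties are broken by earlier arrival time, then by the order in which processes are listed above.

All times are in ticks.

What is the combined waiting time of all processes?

94

Gantt: | J1 0-1 | J2 1-7 | J4 7-14 | J5 14-19 | J7 19-20 | J2 20-22 | J1 22-25 | J3 25-26 | J8 26-28 | J6 28-32 |
Completion: J1=25  J2=22  J3=26  J4=14  J5=19  J6=32  J7=20  J8=28
Turnaround (C−A): J1=25  J2=21  J3=20  J4=7  J5=11  J6=21  J7=7  J8=14
Waiting = turnaround − burst: J1=21, J2=13, J3=19, J4=0, J5=6, J6=17, J7=6, J8=12
Total waiting = 21 + 13 + 19 + 0 + 6 + 17 + 6 + 12 = 94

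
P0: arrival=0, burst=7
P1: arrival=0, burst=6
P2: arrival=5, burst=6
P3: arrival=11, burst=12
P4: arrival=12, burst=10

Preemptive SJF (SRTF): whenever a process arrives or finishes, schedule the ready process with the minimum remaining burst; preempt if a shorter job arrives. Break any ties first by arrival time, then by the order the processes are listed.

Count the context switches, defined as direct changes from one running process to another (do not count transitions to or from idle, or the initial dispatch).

4

Schedule: | P1 0-6 | P2 6-12 | P0 12-19 | P4 19-29 | P3 29-41 |
Completion: P0=19  P1=6  P2=12  P3=41  P4=29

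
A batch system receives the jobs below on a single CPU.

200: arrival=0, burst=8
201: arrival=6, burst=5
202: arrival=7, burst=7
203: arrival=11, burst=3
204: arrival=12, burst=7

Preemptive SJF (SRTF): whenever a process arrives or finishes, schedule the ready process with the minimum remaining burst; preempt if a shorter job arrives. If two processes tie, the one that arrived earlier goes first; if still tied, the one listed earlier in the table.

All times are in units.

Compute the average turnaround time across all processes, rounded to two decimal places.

Schedule: | 200 0-8 | 201 8-13 | 203 13-16 | 202 16-23 | 204 23-30 |
Completion: 200=8  201=13  202=23  203=16  204=30
Turnaround times: 200=8, 201=7, 202=16, 203=5, 204=18
Average turnaround = (8+7+16+5+18) / 5 = 54/5 = 10.80

10.80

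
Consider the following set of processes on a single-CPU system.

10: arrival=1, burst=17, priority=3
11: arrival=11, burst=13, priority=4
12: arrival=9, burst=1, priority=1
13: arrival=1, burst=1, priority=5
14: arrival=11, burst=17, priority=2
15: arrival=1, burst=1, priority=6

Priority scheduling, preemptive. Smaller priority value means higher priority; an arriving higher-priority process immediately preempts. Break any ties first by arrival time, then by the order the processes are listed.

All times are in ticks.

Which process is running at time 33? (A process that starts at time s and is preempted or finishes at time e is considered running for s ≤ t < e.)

10

Timeline: | idle 0-1 | 10 1-9 | 12 9-10 | 10 10-11 | 14 11-28 | 10 28-36 | 11 36-49 | 13 49-50 | 15 50-51 |
Completion: 10=36  11=49  12=10  13=50  14=28  15=51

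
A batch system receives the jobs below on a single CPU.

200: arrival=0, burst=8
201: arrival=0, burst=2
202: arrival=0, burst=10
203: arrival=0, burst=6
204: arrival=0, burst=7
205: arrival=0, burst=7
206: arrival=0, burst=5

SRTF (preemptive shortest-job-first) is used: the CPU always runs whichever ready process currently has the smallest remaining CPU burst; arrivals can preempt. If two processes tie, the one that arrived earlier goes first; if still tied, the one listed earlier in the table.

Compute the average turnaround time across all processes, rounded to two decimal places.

Gantt: | 201 0-2 | 206 2-7 | 203 7-13 | 204 13-20 | 205 20-27 | 200 27-35 | 202 35-45 |
Completion: 200=35  201=2  202=45  203=13  204=20  205=27  206=7
Turnaround (C−A): 200=35  201=2  202=45  203=13  204=20  205=27  206=7
Turnaround times: 200=35, 201=2, 202=45, 203=13, 204=20, 205=27, 206=7
Average turnaround = (35+2+45+13+20+27+7) / 7 = 149/7 = 21.29

21.29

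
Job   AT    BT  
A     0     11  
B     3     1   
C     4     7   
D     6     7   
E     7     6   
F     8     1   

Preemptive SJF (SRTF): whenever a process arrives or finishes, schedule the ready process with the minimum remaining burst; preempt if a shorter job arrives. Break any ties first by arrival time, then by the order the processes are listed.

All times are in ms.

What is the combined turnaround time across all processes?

73

Gantt: | A 0-3 | B 3-4 | C 4-8 | F 8-9 | C 9-12 | E 12-18 | D 18-25 | A 25-33 |
Completion: A=33  B=4  C=12  D=25  E=18  F=9
Turnaround = completion − arrival: A=33, B=1, C=8, D=19, E=11, F=1
Total turnaround = 33 + 1 + 8 + 19 + 11 + 1 = 73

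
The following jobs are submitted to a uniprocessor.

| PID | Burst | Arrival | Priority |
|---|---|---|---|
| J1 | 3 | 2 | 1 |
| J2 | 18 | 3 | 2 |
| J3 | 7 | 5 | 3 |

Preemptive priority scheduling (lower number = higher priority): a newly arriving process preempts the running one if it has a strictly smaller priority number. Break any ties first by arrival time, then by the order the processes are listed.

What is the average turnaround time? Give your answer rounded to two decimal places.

16.00

Schedule: | idle 0-2 | J1 2-5 | J2 5-23 | J3 23-30 |
Completion: J1=5  J2=23  J3=30
Turnaround times: J1=3, J2=20, J3=25
Average turnaround = (3+20+25) / 3 = 48/3 = 16.00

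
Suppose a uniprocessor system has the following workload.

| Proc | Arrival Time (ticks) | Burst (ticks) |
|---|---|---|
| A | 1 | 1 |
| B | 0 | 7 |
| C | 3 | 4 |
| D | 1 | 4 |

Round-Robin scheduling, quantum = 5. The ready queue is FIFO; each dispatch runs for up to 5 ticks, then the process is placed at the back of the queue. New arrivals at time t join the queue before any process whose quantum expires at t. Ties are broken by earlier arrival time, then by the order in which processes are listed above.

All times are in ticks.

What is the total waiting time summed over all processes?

Gantt: | B 0-5 | A 5-6 | D 6-10 | C 10-14 | B 14-16 |
Completion: A=6  B=16  C=14  D=10
Waiting = turnaround − burst: A=4, B=9, C=7, D=5
Total waiting = 4 + 9 + 7 + 5 = 25

25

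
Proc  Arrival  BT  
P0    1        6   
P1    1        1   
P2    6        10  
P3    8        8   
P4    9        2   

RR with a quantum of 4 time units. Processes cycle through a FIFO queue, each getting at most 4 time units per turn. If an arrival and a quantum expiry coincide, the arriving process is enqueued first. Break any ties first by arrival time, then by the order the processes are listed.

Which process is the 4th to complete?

P3

Schedule: | idle 0-1 | P0 1-5 | P1 5-6 | P0 6-8 | P2 8-12 | P3 12-16 | P4 16-18 | P2 18-22 | P3 22-26 | P2 26-28 |
Completion: P0=8  P1=6  P2=28  P3=26  P4=18
Finish order: P1 → P0 → P4 → P3 → P2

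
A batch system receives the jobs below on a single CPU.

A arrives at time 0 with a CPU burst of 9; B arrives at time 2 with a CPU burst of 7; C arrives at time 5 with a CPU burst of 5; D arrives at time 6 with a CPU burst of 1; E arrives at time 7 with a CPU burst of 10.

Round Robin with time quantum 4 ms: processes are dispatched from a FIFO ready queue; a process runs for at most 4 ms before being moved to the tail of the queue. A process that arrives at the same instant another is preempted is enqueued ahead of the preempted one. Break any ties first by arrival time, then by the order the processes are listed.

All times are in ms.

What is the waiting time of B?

15

Schedule: | A 0-4 | B 4-8 | A 8-12 | C 12-16 | D 16-17 | E 17-21 | B 21-24 | A 24-25 | C 25-26 | E 26-32 |
Completion: A=25  B=24  C=26  D=17  E=32
Turnaround (C−A): A=25  B=22  C=21  D=11  E=25
Waiting(B) = turnaround − burst = 22 − 7 = 15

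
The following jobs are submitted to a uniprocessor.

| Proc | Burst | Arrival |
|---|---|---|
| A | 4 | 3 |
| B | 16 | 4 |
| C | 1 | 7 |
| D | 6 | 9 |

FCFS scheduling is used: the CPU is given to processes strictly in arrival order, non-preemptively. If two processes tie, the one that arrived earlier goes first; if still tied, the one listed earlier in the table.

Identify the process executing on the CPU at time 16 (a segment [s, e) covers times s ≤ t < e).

Timeline: | idle 0-3 | A 3-7 | B 7-23 | C 23-24 | D 24-30 |
Completion: A=7  B=23  C=24  D=30

B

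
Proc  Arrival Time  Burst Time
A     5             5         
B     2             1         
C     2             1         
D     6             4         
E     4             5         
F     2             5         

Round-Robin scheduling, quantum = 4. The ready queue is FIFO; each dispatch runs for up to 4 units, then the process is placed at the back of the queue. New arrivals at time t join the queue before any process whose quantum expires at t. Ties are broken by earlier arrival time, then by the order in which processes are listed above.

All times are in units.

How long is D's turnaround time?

Gantt: | idle 0-2 | B 2-3 | C 3-4 | F 4-8 | E 8-12 | A 12-16 | D 16-20 | F 20-21 | E 21-22 | A 22-23 |
Completion: A=23  B=3  C=4  D=20  E=22  F=21
Turnaround (C−A): A=18  B=1  C=2  D=14  E=18  F=19
Turnaround(D) = completion − arrival = 20 − 6 = 14

14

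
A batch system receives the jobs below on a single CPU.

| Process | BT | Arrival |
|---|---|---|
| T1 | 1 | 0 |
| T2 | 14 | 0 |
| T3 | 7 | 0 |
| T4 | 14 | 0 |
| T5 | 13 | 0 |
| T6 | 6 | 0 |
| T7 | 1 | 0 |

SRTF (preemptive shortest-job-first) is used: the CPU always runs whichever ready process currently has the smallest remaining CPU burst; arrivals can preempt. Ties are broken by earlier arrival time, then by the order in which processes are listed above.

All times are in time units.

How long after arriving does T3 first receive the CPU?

8

Timeline: | T1 0-1 | T7 1-2 | T6 2-8 | T3 8-15 | T5 15-28 | T2 28-42 | T4 42-56 |
Completion: T1=1  T2=42  T3=15  T4=56  T5=28  T6=8  T7=2
Response(T3) = first start − arrival = 8 − 0 = 8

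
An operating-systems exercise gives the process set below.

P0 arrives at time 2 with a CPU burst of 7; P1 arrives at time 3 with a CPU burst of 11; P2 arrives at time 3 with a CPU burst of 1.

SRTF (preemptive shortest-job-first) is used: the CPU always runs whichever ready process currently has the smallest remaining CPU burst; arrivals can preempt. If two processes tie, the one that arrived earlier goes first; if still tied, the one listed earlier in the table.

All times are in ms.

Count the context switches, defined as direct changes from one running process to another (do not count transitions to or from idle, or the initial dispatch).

3

Schedule: | idle 0-2 | P0 2-3 | P2 3-4 | P0 4-10 | P1 10-21 |
Completion: P0=10  P1=21  P2=4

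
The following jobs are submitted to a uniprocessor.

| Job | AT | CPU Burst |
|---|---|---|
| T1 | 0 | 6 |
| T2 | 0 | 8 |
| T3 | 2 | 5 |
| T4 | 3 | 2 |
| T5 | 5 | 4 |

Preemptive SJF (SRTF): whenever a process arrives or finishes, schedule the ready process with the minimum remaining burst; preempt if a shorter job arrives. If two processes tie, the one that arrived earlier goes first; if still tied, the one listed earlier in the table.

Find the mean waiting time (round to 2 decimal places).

Timeline: | T1 0-3 | T4 3-5 | T1 5-8 | T5 8-12 | T3 12-17 | T2 17-25 |
Completion: T1=8  T2=25  T3=17  T4=5  T5=12
Waiting times: T1=2, T2=17, T3=10, T4=0, T5=3
Average waiting = (2+17+10+0+3) / 5 = 32/5 = 6.40

6.40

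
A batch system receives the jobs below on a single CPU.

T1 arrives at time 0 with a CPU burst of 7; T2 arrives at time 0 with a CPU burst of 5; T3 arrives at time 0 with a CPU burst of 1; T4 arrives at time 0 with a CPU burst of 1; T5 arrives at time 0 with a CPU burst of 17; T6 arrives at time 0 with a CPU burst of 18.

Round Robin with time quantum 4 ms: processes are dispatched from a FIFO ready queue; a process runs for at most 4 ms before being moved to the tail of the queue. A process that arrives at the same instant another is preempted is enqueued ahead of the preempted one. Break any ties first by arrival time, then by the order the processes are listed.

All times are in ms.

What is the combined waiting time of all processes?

Timeline: | T1 0-4 | T2 4-8 | T3 8-9 | T4 9-10 | T5 10-14 | T6 14-18 | T1 18-21 | T2 21-22 | T5 22-26 | T6 26-30 | T5 30-34 | T6 34-38 | T5 38-42 | T6 42-46 | T5 46-47 | T6 47-49 |
Completion: T1=21  T2=22  T3=9  T4=10  T5=47  T6=49
Turnaround (C−A): T1=21  T2=22  T3=9  T4=10  T5=47  T6=49
Waiting = turnaround − burst: T1=14, T2=17, T3=8, T4=9, T5=30, T6=31
Total waiting = 14 + 17 + 8 + 9 + 30 + 31 = 109

109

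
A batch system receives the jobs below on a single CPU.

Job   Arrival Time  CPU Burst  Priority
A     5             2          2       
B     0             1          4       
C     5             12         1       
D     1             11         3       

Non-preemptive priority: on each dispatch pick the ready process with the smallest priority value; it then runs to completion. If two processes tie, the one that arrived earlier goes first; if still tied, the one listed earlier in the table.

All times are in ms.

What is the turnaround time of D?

11

Schedule: | B 0-1 | D 1-12 | C 12-24 | A 24-26 |
Completion: A=26  B=1  C=24  D=12
Turnaround (C−A): A=21  B=1  C=19  D=11
Turnaround(D) = completion − arrival = 12 − 1 = 11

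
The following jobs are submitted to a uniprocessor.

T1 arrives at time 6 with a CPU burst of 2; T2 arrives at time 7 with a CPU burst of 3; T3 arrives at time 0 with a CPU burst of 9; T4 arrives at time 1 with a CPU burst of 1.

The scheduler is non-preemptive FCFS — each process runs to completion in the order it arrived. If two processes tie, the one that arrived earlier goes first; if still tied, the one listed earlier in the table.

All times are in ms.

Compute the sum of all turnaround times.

Gantt: | T3 0-9 | T4 9-10 | T1 10-12 | T2 12-15 |
Completion: T1=12  T2=15  T3=9  T4=10
Turnaround = completion − arrival: T1=6, T2=8, T3=9, T4=9
Total turnaround = 6 + 8 + 9 + 9 = 32

32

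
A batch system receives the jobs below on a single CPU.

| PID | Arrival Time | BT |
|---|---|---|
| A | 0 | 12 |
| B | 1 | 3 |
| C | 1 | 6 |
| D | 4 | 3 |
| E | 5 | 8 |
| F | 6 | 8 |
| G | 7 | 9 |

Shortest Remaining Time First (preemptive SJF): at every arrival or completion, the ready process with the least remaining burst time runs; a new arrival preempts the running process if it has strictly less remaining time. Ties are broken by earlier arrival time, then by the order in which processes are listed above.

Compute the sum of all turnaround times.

137

Schedule: | A 0-1 | B 1-4 | D 4-7 | C 7-13 | E 13-21 | F 21-29 | G 29-38 | A 38-49 |
Completion: A=49  B=4  C=13  D=7  E=21  F=29  G=38
Turnaround (C−A): A=49  B=3  C=12  D=3  E=16  F=23  G=31
Turnaround = completion − arrival: A=49, B=3, C=12, D=3, E=16, F=23, G=31
Total turnaround = 49 + 3 + 12 + 3 + 16 + 23 + 31 = 137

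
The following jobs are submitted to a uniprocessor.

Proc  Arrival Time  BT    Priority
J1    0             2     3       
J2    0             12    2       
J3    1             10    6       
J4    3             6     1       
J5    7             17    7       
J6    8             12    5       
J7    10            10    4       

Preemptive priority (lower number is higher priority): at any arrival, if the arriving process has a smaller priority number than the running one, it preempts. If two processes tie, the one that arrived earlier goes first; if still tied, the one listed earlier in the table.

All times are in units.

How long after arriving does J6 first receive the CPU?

22

Timeline: | J2 0-3 | J4 3-9 | J2 9-18 | J1 18-20 | J7 20-30 | J6 30-42 | J3 42-52 | J5 52-69 |
Completion: J1=20  J2=18  J3=52  J4=9  J5=69  J6=42  J7=30
Turnaround (C−A): J1=20  J2=18  J3=51  J4=6  J5=62  J6=34  J7=20
Response(J6) = first start − arrival = 30 − 8 = 22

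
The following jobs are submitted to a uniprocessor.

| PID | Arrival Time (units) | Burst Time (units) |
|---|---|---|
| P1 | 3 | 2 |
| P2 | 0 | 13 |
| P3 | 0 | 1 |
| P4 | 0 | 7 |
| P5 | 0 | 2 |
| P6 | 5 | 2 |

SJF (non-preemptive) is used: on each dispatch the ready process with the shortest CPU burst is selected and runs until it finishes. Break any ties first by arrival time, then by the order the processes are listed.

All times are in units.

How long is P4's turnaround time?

14

Gantt: | P3 0-1 | P5 1-3 | P1 3-5 | P6 5-7 | P4 7-14 | P2 14-27 |
Completion: P1=5  P2=27  P3=1  P4=14  P5=3  P6=7
Turnaround (C−A): P1=2  P2=27  P3=1  P4=14  P5=3  P6=2
Turnaround(P4) = completion − arrival = 14 − 0 = 14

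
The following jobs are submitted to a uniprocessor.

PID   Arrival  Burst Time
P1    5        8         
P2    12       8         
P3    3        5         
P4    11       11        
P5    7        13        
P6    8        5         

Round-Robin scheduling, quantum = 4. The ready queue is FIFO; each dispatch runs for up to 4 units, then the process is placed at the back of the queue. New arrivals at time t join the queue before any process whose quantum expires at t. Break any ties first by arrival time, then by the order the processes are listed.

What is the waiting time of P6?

24

Timeline: | idle 0-3 | P3 3-7 | P1 7-11 | P5 11-15 | P3 15-16 | P6 16-20 | P4 20-24 | P1 24-28 | P2 28-32 | P5 32-36 | P6 36-37 | P4 37-41 | P2 41-45 | P5 45-49 | P4 49-52 | P5 52-53 |
Completion: P1=28  P2=45  P3=16  P4=52  P5=53  P6=37
Waiting(P6) = turnaround − burst = 29 − 5 = 24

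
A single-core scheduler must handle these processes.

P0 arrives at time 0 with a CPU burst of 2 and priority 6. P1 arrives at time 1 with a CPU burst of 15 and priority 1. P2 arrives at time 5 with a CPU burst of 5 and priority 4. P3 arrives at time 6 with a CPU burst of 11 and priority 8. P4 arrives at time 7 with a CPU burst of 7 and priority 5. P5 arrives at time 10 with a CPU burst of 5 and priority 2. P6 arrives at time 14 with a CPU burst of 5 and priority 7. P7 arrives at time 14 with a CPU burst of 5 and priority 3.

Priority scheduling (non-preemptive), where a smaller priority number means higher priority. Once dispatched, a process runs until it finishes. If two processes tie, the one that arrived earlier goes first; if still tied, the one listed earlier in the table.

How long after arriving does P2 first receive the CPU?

22

Schedule: | P0 0-2 | P1 2-17 | P5 17-22 | P7 22-27 | P2 27-32 | P4 32-39 | P6 39-44 | P3 44-55 |
Completion: P0=2  P1=17  P2=32  P3=55  P4=39  P5=22  P6=44  P7=27
Turnaround (C−A): P0=2  P1=16  P2=27  P3=49  P4=32  P5=12  P6=30  P7=13
Response(P2) = first start − arrival = 27 − 5 = 22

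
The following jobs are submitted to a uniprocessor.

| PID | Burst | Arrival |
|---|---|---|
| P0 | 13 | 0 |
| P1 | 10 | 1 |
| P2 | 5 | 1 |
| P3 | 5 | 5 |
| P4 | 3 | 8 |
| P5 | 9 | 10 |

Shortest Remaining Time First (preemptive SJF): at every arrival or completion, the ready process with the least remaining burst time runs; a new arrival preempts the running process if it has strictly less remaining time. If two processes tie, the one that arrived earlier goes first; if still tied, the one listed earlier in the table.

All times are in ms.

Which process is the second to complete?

Schedule: | P0 0-1 | P2 1-6 | P3 6-11 | P4 11-14 | P5 14-23 | P1 23-33 | P0 33-45 |
Completion: P0=45  P1=33  P2=6  P3=11  P4=14  P5=23
Turnaround (C−A): P0=45  P1=32  P2=5  P3=6  P4=6  P5=13
Finish order: P2 → P3 → P4 → P5 → P1 → P0

P3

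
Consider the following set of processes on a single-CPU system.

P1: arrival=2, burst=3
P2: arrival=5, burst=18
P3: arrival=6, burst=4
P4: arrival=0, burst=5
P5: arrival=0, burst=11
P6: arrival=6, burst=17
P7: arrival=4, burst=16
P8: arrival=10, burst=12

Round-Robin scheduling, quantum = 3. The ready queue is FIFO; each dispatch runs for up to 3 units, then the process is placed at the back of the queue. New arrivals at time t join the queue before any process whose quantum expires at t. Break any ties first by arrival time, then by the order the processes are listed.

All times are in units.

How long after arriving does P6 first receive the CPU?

14

Schedule: | P4 0-3 | P5 3-6 | P1 6-9 | P4 9-11 | P7 11-14 | P2 14-17 | P3 17-20 | P6 20-23 | P5 23-26 | P8 26-29 | P7 29-32 | P2 32-35 | P3 35-36 | P6 36-39 | P5 39-42 | P8 42-45 | P7 45-48 | P2 48-51 | P6 51-54 | P5 54-56 | P8 56-59 | P7 59-62 | P2 62-65 | P6 65-68 | P8 68-71 | P7 71-74 | P2 74-77 | P6 77-80 | P7 80-81 | P2 81-84 | P6 84-86 |
Completion: P1=9  P2=84  P3=36  P4=11  P5=56  P6=86  P7=81  P8=71
Turnaround (C−A): P1=7  P2=79  P3=30  P4=11  P5=56  P6=80  P7=77  P8=61
Response(P6) = first start − arrival = 20 − 6 = 14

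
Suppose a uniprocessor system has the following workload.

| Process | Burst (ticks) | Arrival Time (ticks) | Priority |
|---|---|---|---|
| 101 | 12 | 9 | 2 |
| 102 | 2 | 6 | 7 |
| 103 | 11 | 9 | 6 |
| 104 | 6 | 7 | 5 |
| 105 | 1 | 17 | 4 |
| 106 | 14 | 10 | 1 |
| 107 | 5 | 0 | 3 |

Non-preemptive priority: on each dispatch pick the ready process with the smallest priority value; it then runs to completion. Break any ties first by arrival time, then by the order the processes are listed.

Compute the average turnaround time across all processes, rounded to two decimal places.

Timeline: | 107 0-5 | idle 5-6 | 102 6-8 | 104 8-14 | 106 14-28 | 101 28-40 | 105 40-41 | 103 41-52 |
Completion: 101=40  102=8  103=52  104=14  105=41  106=28  107=5
Turnaround times: 101=31, 102=2, 103=43, 104=7, 105=24, 106=18, 107=5
Average turnaround = (31+2+43+7+24+18+5) / 7 = 130/7 = 18.57

18.57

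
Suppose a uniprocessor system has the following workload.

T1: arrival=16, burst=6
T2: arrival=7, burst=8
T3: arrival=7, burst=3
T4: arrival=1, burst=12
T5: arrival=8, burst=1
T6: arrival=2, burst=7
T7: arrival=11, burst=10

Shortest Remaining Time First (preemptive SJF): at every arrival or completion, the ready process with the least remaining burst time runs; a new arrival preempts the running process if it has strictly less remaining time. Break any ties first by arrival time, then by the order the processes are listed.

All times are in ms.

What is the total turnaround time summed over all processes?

Gantt: | idle 0-1 | T4 1-2 | T6 2-9 | T5 9-10 | T3 10-13 | T2 13-21 | T1 21-27 | T7 27-37 | T4 37-48 |
Completion: T1=27  T2=21  T3=13  T4=48  T5=10  T6=9  T7=37
Turnaround (C−A): T1=11  T2=14  T3=6  T4=47  T5=2  T6=7  T7=26
Turnaround = completion − arrival: T1=11, T2=14, T3=6, T4=47, T5=2, T6=7, T7=26
Total turnaround = 11 + 14 + 6 + 47 + 2 + 7 + 26 = 113

113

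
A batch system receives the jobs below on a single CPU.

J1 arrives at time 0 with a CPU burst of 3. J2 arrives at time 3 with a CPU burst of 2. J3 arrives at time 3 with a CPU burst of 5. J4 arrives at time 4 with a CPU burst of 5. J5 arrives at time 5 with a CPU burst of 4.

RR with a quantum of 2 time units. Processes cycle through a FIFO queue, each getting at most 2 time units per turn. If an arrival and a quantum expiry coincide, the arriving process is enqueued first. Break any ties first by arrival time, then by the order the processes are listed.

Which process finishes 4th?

Gantt: | J1 0-3 | J2 3-5 | J3 5-7 | J4 7-9 | J5 9-11 | J3 11-13 | J4 13-15 | J5 15-17 | J3 17-18 | J4 18-19 |
Completion: J1=3  J2=5  J3=18  J4=19  J5=17
Turnaround (C−A): J1=3  J2=2  J3=15  J4=15  J5=12
Finish order: J1 → J2 → J5 → J3 → J4

J3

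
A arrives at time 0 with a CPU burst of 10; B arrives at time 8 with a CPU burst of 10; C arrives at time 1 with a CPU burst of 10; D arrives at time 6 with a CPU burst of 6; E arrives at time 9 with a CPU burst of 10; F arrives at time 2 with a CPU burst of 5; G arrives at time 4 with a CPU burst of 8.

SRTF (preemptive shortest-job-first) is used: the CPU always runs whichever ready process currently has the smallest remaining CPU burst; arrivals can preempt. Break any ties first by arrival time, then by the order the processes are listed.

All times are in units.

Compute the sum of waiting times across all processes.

Gantt: | A 0-2 | F 2-7 | D 7-13 | A 13-21 | G 21-29 | C 29-39 | B 39-49 | E 49-59 |
Completion: A=21  B=49  C=39  D=13  E=59  F=7  G=29
Waiting = turnaround − burst: A=11, B=31, C=28, D=1, E=40, F=0, G=17
Total waiting = 11 + 31 + 28 + 1 + 40 + 0 + 17 = 128

128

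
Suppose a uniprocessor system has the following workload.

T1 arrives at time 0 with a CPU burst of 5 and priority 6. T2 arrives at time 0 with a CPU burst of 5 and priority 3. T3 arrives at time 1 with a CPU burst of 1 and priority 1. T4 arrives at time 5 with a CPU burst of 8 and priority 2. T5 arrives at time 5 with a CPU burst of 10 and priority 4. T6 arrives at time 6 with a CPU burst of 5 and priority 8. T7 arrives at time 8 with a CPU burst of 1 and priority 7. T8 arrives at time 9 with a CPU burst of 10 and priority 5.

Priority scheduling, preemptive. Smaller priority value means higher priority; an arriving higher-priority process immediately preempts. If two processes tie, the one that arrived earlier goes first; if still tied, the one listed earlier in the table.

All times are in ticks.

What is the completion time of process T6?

45

Timeline: | T2 0-1 | T3 1-2 | T2 2-5 | T4 5-13 | T2 13-14 | T5 14-24 | T8 24-34 | T1 34-39 | T7 39-40 | T6 40-45 |
Completion: T1=39  T2=14  T3=2  T4=13  T5=24  T6=45  T7=40  T8=34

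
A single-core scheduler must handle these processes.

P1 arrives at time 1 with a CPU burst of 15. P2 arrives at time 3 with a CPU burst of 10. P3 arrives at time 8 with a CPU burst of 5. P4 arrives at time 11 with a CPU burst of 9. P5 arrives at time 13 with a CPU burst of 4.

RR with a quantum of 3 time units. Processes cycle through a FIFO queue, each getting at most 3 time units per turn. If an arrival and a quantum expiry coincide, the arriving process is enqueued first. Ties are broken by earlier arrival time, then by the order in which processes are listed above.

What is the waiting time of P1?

25

Timeline: | idle 0-1 | P1 1-4 | P2 4-7 | P1 7-10 | P2 10-13 | P3 13-16 | P1 16-19 | P4 19-22 | P5 22-25 | P2 25-28 | P3 28-30 | P1 30-33 | P4 33-36 | P5 36-37 | P2 37-38 | P1 38-41 | P4 41-44 |
Completion: P1=41  P2=38  P3=30  P4=44  P5=37
Turnaround (C−A): P1=40  P2=35  P3=22  P4=33  P5=24
Waiting(P1) = turnaround − burst = 40 − 15 = 25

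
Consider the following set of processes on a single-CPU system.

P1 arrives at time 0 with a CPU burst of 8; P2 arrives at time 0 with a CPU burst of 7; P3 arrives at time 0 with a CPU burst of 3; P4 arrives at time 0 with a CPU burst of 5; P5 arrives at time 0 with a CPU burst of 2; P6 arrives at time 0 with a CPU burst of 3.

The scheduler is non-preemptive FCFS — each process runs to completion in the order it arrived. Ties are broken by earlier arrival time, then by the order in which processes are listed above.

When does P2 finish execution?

15

Timeline: | P1 0-8 | P2 8-15 | P3 15-18 | P4 18-23 | P5 23-25 | P6 25-28 |
Completion: P1=8  P2=15  P3=18  P4=23  P5=25  P6=28
Turnaround (C−A): P1=8  P2=15  P3=18  P4=23  P5=25  P6=28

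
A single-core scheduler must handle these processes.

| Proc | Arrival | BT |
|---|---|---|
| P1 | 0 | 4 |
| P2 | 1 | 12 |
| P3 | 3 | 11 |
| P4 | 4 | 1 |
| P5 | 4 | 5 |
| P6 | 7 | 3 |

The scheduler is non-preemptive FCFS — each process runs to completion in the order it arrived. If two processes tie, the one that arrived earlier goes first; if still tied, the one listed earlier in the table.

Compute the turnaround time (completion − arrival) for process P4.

24

Gantt: | P1 0-4 | P2 4-16 | P3 16-27 | P4 27-28 | P5 28-33 | P6 33-36 |
Completion: P1=4  P2=16  P3=27  P4=28  P5=33  P6=36
Turnaround (C−A): P1=4  P2=15  P3=24  P4=24  P5=29  P6=29
Turnaround(P4) = completion − arrival = 28 − 4 = 24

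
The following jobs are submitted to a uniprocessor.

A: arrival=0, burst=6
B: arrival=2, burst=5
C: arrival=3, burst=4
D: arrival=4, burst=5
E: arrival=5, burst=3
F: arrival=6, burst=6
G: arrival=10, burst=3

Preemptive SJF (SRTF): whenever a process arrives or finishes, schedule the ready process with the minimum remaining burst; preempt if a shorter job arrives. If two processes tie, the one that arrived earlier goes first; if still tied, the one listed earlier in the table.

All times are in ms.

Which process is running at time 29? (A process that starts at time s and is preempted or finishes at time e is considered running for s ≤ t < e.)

F

Schedule: | A 0-6 | E 6-9 | C 9-13 | G 13-16 | B 16-21 | D 21-26 | F 26-32 |
Completion: A=6  B=21  C=13  D=26  E=9  F=32  G=16
Turnaround (C−A): A=6  B=19  C=10  D=22  E=4  F=26  G=6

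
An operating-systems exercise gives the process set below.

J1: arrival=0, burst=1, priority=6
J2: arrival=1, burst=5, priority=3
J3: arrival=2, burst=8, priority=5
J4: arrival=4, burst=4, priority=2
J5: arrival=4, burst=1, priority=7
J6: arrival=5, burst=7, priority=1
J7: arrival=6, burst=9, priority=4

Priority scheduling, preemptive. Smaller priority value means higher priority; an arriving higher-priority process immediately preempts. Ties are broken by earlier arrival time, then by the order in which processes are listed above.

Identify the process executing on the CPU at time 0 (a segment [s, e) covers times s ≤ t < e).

J1

Timeline: | J1 0-1 | J2 1-4 | J4 4-5 | J6 5-12 | J4 12-15 | J2 15-17 | J7 17-26 | J3 26-34 | J5 34-35 |
Completion: J1=1  J2=17  J3=34  J4=15  J5=35  J6=12  J7=26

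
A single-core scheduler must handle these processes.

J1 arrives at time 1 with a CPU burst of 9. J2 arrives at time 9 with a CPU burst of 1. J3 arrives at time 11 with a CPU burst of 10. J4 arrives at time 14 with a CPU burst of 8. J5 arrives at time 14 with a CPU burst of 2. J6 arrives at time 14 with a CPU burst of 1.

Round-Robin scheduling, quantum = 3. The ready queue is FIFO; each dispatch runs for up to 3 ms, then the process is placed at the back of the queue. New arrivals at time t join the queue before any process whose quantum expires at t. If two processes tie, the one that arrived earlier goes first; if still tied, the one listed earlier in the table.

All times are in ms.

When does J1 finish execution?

10

Gantt: | idle 0-1 | J1 1-10 | J2 10-11 | J3 11-14 | J4 14-17 | J5 17-19 | J6 19-20 | J3 20-23 | J4 23-26 | J3 26-29 | J4 29-31 | J3 31-32 |
Completion: J1=10  J2=11  J3=32  J4=31  J5=19  J6=20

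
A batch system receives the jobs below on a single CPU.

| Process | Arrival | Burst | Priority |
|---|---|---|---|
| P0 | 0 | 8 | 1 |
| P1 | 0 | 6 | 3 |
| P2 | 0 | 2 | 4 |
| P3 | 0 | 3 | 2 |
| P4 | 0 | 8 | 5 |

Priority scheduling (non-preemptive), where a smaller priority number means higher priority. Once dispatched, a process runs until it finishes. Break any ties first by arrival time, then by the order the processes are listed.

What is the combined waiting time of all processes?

Schedule: | P0 0-8 | P3 8-11 | P1 11-17 | P2 17-19 | P4 19-27 |
Completion: P0=8  P1=17  P2=19  P3=11  P4=27
Waiting = turnaround − burst: P0=0, P1=11, P2=17, P3=8, P4=19
Total waiting = 0 + 11 + 17 + 8 + 19 = 55

55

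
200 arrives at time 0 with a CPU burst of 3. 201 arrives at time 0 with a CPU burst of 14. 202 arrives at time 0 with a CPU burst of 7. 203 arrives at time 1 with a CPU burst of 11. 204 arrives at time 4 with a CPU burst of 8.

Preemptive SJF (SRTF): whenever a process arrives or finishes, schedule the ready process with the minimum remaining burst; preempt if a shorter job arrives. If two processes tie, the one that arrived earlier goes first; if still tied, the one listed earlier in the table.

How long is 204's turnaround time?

14

Timeline: | 200 0-3 | 202 3-10 | 204 10-18 | 203 18-29 | 201 29-43 |
Completion: 200=3  201=43  202=10  203=29  204=18
Turnaround (C−A): 200=3  201=43  202=10  203=28  204=14
Turnaround(204) = completion − arrival = 18 − 4 = 14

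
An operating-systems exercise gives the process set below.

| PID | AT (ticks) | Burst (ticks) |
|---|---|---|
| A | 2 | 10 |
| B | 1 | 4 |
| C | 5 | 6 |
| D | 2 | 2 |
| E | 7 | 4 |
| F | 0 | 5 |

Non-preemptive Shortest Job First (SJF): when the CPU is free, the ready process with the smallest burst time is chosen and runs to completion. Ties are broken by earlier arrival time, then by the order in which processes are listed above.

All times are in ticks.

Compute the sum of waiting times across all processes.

42

Gantt: | F 0-5 | D 5-7 | B 7-11 | E 11-15 | C 15-21 | A 21-31 |
Completion: A=31  B=11  C=21  D=7  E=15  F=5
Turnaround (C−A): A=29  B=10  C=16  D=5  E=8  F=5
Waiting = turnaround − burst: A=19, B=6, C=10, D=3, E=4, F=0
Total waiting = 19 + 6 + 10 + 3 + 4 + 0 = 42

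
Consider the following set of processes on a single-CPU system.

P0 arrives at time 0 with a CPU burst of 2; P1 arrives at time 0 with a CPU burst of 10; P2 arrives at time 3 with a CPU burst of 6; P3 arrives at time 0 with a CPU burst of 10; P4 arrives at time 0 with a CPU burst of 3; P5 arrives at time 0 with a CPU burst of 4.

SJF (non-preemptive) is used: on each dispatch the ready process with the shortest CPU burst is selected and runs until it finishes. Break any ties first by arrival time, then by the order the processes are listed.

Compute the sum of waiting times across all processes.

Gantt: | P0 0-2 | P4 2-5 | P5 5-9 | P2 9-15 | P1 15-25 | P3 25-35 |
Completion: P0=2  P1=25  P2=15  P3=35  P4=5  P5=9
Turnaround (C−A): P0=2  P1=25  P2=12  P3=35  P4=5  P5=9
Waiting = turnaround − burst: P0=0, P1=15, P2=6, P3=25, P4=2, P5=5
Total waiting = 0 + 15 + 6 + 25 + 2 + 5 = 53

53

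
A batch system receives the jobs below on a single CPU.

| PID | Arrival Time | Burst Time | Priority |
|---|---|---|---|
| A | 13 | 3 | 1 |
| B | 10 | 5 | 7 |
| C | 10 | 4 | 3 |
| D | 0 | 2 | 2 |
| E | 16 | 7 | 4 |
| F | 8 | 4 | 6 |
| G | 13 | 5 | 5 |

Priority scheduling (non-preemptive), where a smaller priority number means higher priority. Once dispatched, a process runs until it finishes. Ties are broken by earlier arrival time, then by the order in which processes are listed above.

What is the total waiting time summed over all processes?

42

Schedule: | D 0-2 | idle 2-8 | F 8-12 | C 12-16 | A 16-19 | E 19-26 | G 26-31 | B 31-36 |
Completion: A=19  B=36  C=16  D=2  E=26  F=12  G=31
Turnaround (C−A): A=6  B=26  C=6  D=2  E=10  F=4  G=18
Waiting = turnaround − burst: A=3, B=21, C=2, D=0, E=3, F=0, G=13
Total waiting = 3 + 21 + 2 + 0 + 3 + 0 + 13 = 42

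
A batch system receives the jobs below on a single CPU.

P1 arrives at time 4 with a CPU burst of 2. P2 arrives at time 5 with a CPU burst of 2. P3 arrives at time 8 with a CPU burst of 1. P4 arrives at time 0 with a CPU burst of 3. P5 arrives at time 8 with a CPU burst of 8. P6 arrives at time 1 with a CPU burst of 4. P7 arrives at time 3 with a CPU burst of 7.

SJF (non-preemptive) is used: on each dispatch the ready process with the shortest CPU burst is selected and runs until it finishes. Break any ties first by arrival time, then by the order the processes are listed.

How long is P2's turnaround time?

7

Schedule: | P4 0-3 | P6 3-7 | P1 7-9 | P3 9-10 | P2 10-12 | P7 12-19 | P5 19-27 |
Completion: P1=9  P2=12  P3=10  P4=3  P5=27  P6=7  P7=19
Turnaround (C−A): P1=5  P2=7  P3=2  P4=3  P5=19  P6=6  P7=16
Turnaround(P2) = completion − arrival = 12 − 5 = 7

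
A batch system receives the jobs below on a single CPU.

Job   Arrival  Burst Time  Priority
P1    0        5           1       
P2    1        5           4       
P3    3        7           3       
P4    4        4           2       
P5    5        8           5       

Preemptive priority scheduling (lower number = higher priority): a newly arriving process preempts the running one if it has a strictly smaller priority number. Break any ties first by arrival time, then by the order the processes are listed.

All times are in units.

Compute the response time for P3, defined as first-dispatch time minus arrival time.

6

Schedule: | P1 0-5 | P4 5-9 | P3 9-16 | P2 16-21 | P5 21-29 |
Completion: P1=5  P2=21  P3=16  P4=9  P5=29
Response(P3) = first start − arrival = 9 − 3 = 6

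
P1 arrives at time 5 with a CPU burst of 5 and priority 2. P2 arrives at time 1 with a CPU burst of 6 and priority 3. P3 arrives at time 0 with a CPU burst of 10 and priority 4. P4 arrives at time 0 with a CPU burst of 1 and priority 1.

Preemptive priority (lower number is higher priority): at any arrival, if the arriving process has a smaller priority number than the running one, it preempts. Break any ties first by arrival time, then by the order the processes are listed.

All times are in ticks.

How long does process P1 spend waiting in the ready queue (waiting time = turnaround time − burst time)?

Gantt: | P4 0-1 | P2 1-5 | P1 5-10 | P2 10-12 | P3 12-22 |
Completion: P1=10  P2=12  P3=22  P4=1
Turnaround (C−A): P1=5  P2=11  P3=22  P4=1
Waiting(P1) = turnaround − burst = 5 − 5 = 0

0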